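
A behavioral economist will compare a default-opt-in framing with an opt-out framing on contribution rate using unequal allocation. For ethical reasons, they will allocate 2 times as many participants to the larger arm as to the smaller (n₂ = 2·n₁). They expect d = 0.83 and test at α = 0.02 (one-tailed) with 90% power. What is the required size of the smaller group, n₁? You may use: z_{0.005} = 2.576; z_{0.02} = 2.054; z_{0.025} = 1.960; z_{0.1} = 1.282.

With allocation ratio k = n₂/n₁ = 2, Var(x̄₁−x̄₂) = σ²(1/n₁ + 1/(k·n₁)) = σ²·(k+1)/(k·n₁).
So n₁ = (1 + 1/k)·((z_{α} + z_β)/d)² = 1.500 × (3.336/0.83)².
n₁ = 1.500 × 16.15 = 24.2.
Round up: n₁ = 25, giving n₂ = 2 × 25 = 50.

n₁ = 25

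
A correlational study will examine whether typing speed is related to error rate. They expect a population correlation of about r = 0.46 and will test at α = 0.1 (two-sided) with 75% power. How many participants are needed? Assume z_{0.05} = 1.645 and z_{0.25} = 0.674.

n = 25

Fisher's z: C = ½·ln((1+r)/(1−r)) = ½·ln(2.7037) = 0.4973.
n = ((z_{α/2} + z_β)/C)² + 3.
(1.645 + 0.674) / 0.4973 = 2.319 / 0.4973 = 4.663.
n = 4.663² + 3 = 21.75 + 3 = 24.7.
Round up.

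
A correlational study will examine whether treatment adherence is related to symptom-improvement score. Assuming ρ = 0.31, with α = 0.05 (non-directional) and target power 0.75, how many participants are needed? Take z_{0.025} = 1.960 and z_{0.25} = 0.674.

n = 71

Fisher's z: C = ½·ln((1+r)/(1−r)) = ½·ln(1.8986) = 0.3205.
n = ((z_{α/2} + z_β)/C)² + 3.
(1.960 + 0.674) / 0.3205 = 2.634 / 0.3205 = 8.218.
n = 8.218² + 3 = 67.54 + 3 = 70.5.
Round up.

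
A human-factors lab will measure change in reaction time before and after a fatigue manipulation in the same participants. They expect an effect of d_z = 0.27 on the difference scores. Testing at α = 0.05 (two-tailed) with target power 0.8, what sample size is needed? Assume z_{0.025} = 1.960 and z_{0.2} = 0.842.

n = 108 pairs

For a paired (one-sample on differences) test: n = ((z_{α/2} + z_β) / d)².
z_{α/2} + z_β = 1.960 + 0.842 = 2.802.
n = (2.802 / 0.27)² = 10.378² = 107.70.
Round up.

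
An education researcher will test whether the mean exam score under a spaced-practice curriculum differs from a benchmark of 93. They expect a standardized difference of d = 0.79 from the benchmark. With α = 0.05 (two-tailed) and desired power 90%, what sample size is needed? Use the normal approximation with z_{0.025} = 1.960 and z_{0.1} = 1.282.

For a one-sample test: n = ((z_{α/2} + z_β) / d)².
z_{α/2} + z_β = 1.960 + 1.282 = 3.242.
n = (3.242 / 0.79)² = 4.104² = 16.84.
Round up.

n = 17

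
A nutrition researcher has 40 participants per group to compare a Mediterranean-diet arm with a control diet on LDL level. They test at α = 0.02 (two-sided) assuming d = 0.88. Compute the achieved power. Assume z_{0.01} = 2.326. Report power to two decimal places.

power ≈ 0.95

For two equal groups, power = Φ(d·√(n/2) − z_{α/2}).
d·√(n/2) = 0.88 × √(40/2) = 0.88 × 4.472 = 3.935.
z_β = 3.935 − 2.326 = 1.609.
Power = Φ(1.609) = 0.946.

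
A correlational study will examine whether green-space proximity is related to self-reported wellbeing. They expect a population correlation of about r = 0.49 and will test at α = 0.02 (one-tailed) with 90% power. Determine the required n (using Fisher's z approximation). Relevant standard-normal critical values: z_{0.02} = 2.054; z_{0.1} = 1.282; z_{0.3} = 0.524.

n = 42

Fisher's z: C = ½·ln((1+r)/(1−r)) = ½·ln(2.9216) = 0.5361.
n = ((z_{α} + z_β)/C)² + 3.
(2.054 + 1.282) / 0.5361 = 3.336 / 0.5361 = 6.223.
n = 6.223² + 3 = 38.72 + 3 = 41.7.
Round up.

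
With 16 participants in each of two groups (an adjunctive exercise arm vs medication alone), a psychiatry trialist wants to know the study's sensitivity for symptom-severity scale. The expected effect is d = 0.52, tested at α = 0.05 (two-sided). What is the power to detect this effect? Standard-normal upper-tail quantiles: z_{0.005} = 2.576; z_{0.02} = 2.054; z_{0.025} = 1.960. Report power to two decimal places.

power ≈ 0.31

For two equal groups, power = Φ(d·√(n/2) − z_{α/2}).
d·√(n/2) = 0.52 × √(16/2) = 0.52 × 2.828 = 1.471.
z_β = 1.471 − 1.960 = -0.489.
Power = Φ(-0.489) = 0.312.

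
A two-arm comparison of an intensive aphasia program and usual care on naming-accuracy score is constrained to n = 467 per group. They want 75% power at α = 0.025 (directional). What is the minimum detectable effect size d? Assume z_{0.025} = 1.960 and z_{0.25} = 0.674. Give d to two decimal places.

For two independent groups of n = 467 each: d_min = (z_{α} + z_β)·√(2/n).
z-sum = 1.960 + 0.674 = 2.634.
d_min = 2.634 × √(2/467) = 2.634 × 0.0654 = 0.172.

d_min ≈ 0.17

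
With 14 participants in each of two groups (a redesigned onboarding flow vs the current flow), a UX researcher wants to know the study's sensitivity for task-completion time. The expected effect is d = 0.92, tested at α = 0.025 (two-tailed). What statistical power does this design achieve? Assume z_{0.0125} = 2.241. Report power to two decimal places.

For two equal groups, power = Φ(d·√(n/2) − z_{α/2}).
d·√(n/2) = 0.92 × √(14/2) = 0.92 × 2.646 = 2.434.
z_β = 2.434 − 2.241 = 0.193.
Power = Φ(0.193) = 0.577.

power ≈ 0.58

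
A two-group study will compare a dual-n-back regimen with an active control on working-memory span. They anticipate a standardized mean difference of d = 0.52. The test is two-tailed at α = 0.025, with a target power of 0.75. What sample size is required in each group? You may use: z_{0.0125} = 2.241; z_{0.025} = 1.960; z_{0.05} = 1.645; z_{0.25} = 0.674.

For two independent groups with equal n: n = 2·((z_{α/2} + z_β) / d)².
z_{α/2} + z_β = 2.241 + 0.674 = 2.915.
n = 2 × (2.915 / 0.52)² = 2 × 5.606² = 2 × 31.42 = 62.8.
Round up to the next whole participant.

n = 63 per group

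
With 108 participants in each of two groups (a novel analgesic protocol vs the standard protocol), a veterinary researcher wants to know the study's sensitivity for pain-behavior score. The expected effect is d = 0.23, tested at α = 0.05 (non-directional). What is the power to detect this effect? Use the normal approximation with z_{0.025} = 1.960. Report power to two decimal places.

power ≈ 0.39

For two equal groups, power = Φ(d·√(n/2) − z_{α/2}).
d·√(n/2) = 0.23 × √(108/2) = 0.23 × 7.348 = 1.690.
z_β = 1.690 − 1.960 = -0.270.
Power = Φ(-0.270) = 0.394.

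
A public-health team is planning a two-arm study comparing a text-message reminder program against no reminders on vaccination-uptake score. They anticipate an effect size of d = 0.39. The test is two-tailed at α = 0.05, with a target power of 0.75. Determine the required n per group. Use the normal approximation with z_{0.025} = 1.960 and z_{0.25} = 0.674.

n = 92 per group

For two independent groups with equal n: n = 2·((z_{α/2} + z_β) / d)².
z_{α/2} + z_β = 1.960 + 0.674 = 2.634.
n = 2 × (2.634 / 0.39)² = 2 × 6.754² = 2 × 45.61 = 91.2.
Round up to the next whole participant.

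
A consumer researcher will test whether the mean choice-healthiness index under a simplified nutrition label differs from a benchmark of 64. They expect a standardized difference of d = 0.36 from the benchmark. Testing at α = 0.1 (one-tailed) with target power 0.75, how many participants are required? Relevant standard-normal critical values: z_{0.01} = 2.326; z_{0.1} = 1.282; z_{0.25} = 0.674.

n = 30

For a one-sample test: n = ((z_{α} + z_β) / d)².
z_{α} + z_β = 1.282 + 0.674 = 1.956.
n = (1.956 / 0.36)² = 5.433² = 29.52.
Round up.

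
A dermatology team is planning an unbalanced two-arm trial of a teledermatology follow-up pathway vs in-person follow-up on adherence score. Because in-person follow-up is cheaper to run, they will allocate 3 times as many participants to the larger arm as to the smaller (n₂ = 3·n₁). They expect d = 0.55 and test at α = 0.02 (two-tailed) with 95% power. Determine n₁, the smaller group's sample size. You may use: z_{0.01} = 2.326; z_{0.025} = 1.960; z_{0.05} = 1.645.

With allocation ratio k = n₂/n₁ = 3, Var(x̄₁−x̄₂) = σ²(1/n₁ + 1/(k·n₁)) = σ²·(k+1)/(k·n₁).
So n₁ = (1 + 1/k)·((z_{α/2} + z_β)/d)² = 1.333 × (3.971/0.55)².
n₁ = 1.333 × 52.13 = 69.5.
Round up: n₁ = 70, giving n₂ = 3 × 70 = 210.

n₁ = 70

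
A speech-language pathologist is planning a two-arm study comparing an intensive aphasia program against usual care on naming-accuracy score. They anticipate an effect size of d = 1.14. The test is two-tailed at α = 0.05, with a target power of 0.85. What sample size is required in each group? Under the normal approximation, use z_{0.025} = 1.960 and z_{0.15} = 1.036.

For two independent groups with equal n: n = 2·((z_{α/2} + z_β) / d)².
z_{α/2} + z_β = 1.960 + 1.036 = 2.996.
n = 2 × (2.996 / 1.14)² = 2 × 2.628² = 2 × 6.91 = 13.8.
Round up to the next whole participant.

n = 14 per group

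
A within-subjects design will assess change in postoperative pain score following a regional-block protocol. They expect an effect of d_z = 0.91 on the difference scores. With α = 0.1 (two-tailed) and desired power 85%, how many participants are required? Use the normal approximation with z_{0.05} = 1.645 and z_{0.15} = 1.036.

n = 9 pairs

For a paired (one-sample on differences) test: n = ((z_{α/2} + z_β) / d)².
z_{α/2} + z_β = 1.645 + 1.036 = 2.681.
n = (2.681 / 0.91)² = 2.946² = 8.68.
Round up.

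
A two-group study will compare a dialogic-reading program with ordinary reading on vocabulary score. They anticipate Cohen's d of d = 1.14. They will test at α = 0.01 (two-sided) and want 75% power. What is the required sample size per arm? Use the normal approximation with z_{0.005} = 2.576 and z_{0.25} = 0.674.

n = 17 per group

For two independent groups with equal n: n = 2·((z_{α/2} + z_β) / d)².
z_{α/2} + z_β = 2.576 + 0.674 = 3.250.
n = 2 × (3.250 / 1.14)² = 2 × 2.851² = 2 × 8.13 = 16.3.
Round up to the next whole participant.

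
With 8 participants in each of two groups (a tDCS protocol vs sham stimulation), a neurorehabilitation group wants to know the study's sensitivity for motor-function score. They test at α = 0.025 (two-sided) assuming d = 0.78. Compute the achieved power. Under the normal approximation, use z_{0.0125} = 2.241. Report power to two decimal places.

For two equal groups, power = Φ(d·√(n/2) − z_{α/2}).
d·√(n/2) = 0.78 × √(8/2) = 0.78 × 2.000 = 1.560.
z_β = 1.560 − 2.241 = -0.681.
Power = Φ(-0.681) = 0.248.

power ≈ 0.25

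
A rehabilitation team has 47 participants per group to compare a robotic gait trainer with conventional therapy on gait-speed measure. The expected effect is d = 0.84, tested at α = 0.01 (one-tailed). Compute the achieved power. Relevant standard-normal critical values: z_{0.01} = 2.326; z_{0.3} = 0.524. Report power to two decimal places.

For two equal groups, power = Φ(d·√(n/2) − z_{α}).
d·√(n/2) = 0.84 × √(47/2) = 0.84 × 4.848 = 4.072.
z_β = 4.072 − 2.326 = 1.746.
Power = Φ(1.746) = 0.960.

power ≈ 0.96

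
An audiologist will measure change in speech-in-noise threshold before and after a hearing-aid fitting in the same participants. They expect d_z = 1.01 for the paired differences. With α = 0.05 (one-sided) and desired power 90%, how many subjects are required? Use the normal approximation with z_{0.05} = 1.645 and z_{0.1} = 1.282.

n = 9 pairs

For a paired (one-sample on differences) test: n = ((z_{α} + z_β) / d)².
z_{α} + z_β = 1.645 + 1.282 = 2.927.
n = (2.927 / 1.01)² = 2.898² = 8.40.
Round up.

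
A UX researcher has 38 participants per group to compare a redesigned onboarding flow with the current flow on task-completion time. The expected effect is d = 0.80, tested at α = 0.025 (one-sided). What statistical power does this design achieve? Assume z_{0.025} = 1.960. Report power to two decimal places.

For two equal groups, power = Φ(d·√(n/2) − z_{α}).
d·√(n/2) = 0.80 × √(38/2) = 0.80 × 4.359 = 3.487.
z_β = 3.487 − 1.960 = 1.527.
Power = Φ(1.527) = 0.937.

power ≈ 0.94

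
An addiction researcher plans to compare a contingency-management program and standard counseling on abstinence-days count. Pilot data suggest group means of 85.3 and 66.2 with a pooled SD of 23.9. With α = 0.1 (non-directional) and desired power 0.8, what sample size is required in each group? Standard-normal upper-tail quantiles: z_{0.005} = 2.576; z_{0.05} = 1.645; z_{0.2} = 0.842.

Cohen's d = |M₁ − M₂| / SD_pooled = |85.3 − 66.2| / 23.9 = 19.1 / 23.9 = 0.799.
For two independent groups with equal n: n = 2·((z_{α/2} + z_β) / d)².
z_{α/2} + z_β = 1.645 + 0.842 = 2.487.
n = 2 × (2.487 / 0.799)² = 2 × 3.113² = 2 × 9.69 = 19.4.
Round up to the next whole participant.

n = 20 per group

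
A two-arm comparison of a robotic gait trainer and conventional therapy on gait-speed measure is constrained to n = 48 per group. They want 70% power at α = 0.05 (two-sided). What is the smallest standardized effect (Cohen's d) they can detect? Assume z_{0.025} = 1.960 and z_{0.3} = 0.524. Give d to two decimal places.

d_min ≈ 0.51

For two independent groups of n = 48 each: d_min = (z_{α/2} + z_β)·√(2/n).
z-sum = 1.960 + 0.524 = 2.484.
d_min = 2.484 × √(2/48) = 2.484 × 0.2041 = 0.507.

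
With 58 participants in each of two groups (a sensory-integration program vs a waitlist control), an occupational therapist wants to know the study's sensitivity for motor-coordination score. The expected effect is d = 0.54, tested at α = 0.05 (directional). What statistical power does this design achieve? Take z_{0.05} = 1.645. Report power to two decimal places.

For two equal groups, power = Φ(d·√(n/2) − z_{α}).
d·√(n/2) = 0.54 × √(58/2) = 0.54 × 5.385 = 2.908.
z_β = 2.908 − 1.645 = 1.263.
Power = Φ(1.263) = 0.897.

power ≈ 0.90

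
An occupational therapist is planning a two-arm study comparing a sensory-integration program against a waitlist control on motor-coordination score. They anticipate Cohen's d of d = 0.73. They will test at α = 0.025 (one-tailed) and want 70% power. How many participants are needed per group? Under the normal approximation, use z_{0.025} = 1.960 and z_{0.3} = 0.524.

For two independent groups with equal n: n = 2·((z_{α} + z_β) / d)².
z_{α} + z_β = 1.960 + 0.524 = 2.484.
n = 2 × (2.484 / 0.73)² = 2 × 3.403² = 2 × 11.58 = 23.2.
Round up to the next whole participant.

n = 24 per group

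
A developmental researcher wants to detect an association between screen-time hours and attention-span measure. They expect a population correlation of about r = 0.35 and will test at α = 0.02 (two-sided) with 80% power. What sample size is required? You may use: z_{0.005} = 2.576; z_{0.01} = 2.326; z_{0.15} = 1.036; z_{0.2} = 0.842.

n = 79

Fisher's z: C = ½·ln((1+r)/(1−r)) = ½·ln(2.0769) = 0.3654.
n = ((z_{α/2} + z_β)/C)² + 3.
(2.326 + 0.842) / 0.3654 = 3.168 / 0.3654 = 8.670.
n = 8.670² + 3 = 75.17 + 3 = 78.2.
Round up.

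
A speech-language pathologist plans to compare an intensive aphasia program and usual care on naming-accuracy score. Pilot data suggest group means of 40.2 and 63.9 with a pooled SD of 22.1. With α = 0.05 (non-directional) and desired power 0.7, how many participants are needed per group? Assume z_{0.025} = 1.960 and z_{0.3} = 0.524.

n = 11 per group

Cohen's d = |M₁ − M₂| / SD_pooled = |40.2 − 63.9| / 22.1 = 23.7 / 22.1 = 1.072.
For two independent groups with equal n: n = 2·((z_{α/2} + z_β) / d)².
z_{α/2} + z_β = 1.960 + 0.524 = 2.484.
n = 2 × (2.484 / 1.072)² = 2 × 2.317² = 2 × 5.37 = 10.7.
Round up to the next whole participant.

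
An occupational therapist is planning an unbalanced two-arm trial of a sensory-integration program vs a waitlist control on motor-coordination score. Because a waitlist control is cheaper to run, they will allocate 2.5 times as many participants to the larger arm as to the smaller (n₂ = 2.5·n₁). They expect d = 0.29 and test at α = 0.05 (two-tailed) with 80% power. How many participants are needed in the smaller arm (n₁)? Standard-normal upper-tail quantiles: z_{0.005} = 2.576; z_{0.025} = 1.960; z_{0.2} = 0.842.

n₁ = 131

With allocation ratio k = n₂/n₁ = 2.5, Var(x̄₁−x̄₂) = σ²(1/n₁ + 1/(k·n₁)) = σ²·(k+1)/(k·n₁).
So n₁ = (1 + 1/k)·((z_{α/2} + z_β)/d)² = 1.400 × (2.802/0.29)².
n₁ = 1.400 × 93.36 = 130.7.
Round up: n₁ = 131, giving n₂ = ⌈2.5 × 131⌉ = ⌈327.5⌉ = 328.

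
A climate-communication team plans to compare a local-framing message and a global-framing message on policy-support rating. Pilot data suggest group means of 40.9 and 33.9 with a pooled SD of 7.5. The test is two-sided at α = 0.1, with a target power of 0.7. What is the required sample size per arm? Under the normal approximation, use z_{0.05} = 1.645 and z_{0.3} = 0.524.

n = 11 per group

Cohen's d = |M₁ − M₂| / SD_pooled = |40.9 − 33.9| / 7.5 = 7.0 / 7.5 = 0.933.
For two independent groups with equal n: n = 2·((z_{α/2} + z_β) / d)².
z_{α/2} + z_β = 1.645 + 0.524 = 2.169.
n = 2 × (2.169 / 0.933)² = 2 × 2.325² = 2 × 5.40 = 10.8.
Round up to the next whole participant.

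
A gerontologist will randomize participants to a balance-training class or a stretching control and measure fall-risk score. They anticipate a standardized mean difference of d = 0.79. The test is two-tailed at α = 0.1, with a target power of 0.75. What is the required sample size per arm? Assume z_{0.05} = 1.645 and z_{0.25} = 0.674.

For two independent groups with equal n: n = 2·((z_{α/2} + z_β) / d)².
z_{α/2} + z_β = 1.645 + 0.674 = 2.319.
n = 2 × (2.319 / 0.79)² = 2 × 2.935² = 2 × 8.62 = 17.2.
Round up to the next whole participant.

n = 18 per group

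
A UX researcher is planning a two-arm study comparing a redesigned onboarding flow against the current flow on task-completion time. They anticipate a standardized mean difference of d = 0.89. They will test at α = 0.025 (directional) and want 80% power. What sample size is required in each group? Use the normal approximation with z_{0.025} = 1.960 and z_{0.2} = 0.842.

n = 20 per group

For two independent groups with equal n: n = 2·((z_{α} + z_β) / d)².
z_{α} + z_β = 1.960 + 0.842 = 2.802.
n = 2 × (2.802 / 0.89)² = 2 × 3.148² = 2 × 9.91 = 19.8.
Round up to the next whole participant.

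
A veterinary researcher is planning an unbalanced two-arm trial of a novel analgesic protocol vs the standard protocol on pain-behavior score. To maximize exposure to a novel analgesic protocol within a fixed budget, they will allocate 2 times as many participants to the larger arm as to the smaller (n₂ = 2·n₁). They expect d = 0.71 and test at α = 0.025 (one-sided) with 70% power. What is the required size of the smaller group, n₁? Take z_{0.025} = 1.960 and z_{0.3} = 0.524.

n₁ = 19

With allocation ratio k = n₂/n₁ = 2, Var(x̄₁−x̄₂) = σ²(1/n₁ + 1/(k·n₁)) = σ²·(k+1)/(k·n₁).
So n₁ = (1 + 1/k)·((z_{α} + z_β)/d)² = 1.500 × (2.484/0.71)².
n₁ = 1.500 × 12.24 = 18.4.
Round up: n₁ = 19, giving n₂ = 2 × 19 = 38.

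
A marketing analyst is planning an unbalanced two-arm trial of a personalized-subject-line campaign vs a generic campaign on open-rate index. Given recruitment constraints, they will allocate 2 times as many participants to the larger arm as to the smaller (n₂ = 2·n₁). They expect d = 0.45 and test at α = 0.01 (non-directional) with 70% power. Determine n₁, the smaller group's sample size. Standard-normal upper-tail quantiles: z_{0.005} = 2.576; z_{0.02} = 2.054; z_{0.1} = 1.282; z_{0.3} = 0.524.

With allocation ratio k = n₂/n₁ = 2, Var(x̄₁−x̄₂) = σ²(1/n₁ + 1/(k·n₁)) = σ²·(k+1)/(k·n₁).
So n₁ = (1 + 1/k)·((z_{α/2} + z_β)/d)² = 1.500 × (3.100/0.45)².
n₁ = 1.500 × 47.46 = 71.2.
Round up: n₁ = 72, giving n₂ = 2 × 72 = 144.

n₁ = 72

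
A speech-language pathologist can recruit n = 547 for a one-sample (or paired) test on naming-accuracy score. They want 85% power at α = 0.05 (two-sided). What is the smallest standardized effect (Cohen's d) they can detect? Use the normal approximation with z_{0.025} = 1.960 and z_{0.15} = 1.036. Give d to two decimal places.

For a single sample (or paired design) of n = 547: d_min = (z_{α/2} + z_β)/√n.
z-sum = 1.960 + 1.036 = 2.996.
d_min = 2.996 / √547 = 2.996 / 23.388 = 0.128.

d_min ≈ 0.13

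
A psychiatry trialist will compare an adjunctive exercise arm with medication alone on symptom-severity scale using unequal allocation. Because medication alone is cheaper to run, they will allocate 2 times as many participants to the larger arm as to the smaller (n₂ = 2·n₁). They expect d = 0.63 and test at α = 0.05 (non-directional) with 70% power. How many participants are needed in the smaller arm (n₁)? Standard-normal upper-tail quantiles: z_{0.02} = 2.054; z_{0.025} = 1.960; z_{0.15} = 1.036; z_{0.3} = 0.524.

With allocation ratio k = n₂/n₁ = 2, Var(x̄₁−x̄₂) = σ²(1/n₁ + 1/(k·n₁)) = σ²·(k+1)/(k·n₁).
So n₁ = (1 + 1/k)·((z_{α/2} + z_β)/d)² = 1.500 × (2.484/0.63)².
n₁ = 1.500 × 15.55 = 23.3.
Round up: n₁ = 24, giving n₂ = 2 × 24 = 48.

n₁ = 24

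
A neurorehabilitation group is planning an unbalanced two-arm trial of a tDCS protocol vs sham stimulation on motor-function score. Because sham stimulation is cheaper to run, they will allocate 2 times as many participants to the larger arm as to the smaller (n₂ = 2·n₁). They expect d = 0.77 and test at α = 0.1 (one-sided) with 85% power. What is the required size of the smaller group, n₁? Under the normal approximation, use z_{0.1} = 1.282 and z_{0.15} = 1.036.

With allocation ratio k = n₂/n₁ = 2, Var(x̄₁−x̄₂) = σ²(1/n₁ + 1/(k·n₁)) = σ²·(k+1)/(k·n₁).
So n₁ = (1 + 1/k)·((z_{α} + z_β)/d)² = 1.500 × (2.318/0.77)².
n₁ = 1.500 × 9.06 = 13.6.
Round up: n₁ = 14, giving n₂ = 2 × 14 = 28.

n₁ = 14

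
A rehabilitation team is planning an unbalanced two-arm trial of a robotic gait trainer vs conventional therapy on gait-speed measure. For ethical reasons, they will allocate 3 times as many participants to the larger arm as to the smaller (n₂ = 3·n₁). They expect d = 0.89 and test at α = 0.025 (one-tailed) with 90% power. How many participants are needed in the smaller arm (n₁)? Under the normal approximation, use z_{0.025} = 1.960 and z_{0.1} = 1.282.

With allocation ratio k = n₂/n₁ = 3, Var(x̄₁−x̄₂) = σ²(1/n₁ + 1/(k·n₁)) = σ²·(k+1)/(k·n₁).
So n₁ = (1 + 1/k)·((z_{α} + z_β)/d)² = 1.333 × (3.242/0.89)².
n₁ = 1.333 × 13.27 = 17.7.
Round up: n₁ = 18, giving n₂ = 3 × 18 = 54.

n₁ = 18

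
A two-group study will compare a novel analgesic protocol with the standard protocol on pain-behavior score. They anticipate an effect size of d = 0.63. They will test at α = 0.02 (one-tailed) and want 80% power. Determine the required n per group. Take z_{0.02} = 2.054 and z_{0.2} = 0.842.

For two independent groups with equal n: n = 2·((z_{α} + z_β) / d)².
z_{α} + z_β = 2.054 + 0.842 = 2.896.
n = 2 × (2.896 / 0.63)² = 2 × 4.597² = 2 × 21.13 = 42.3.
Round up to the next whole participant.

n = 43 per group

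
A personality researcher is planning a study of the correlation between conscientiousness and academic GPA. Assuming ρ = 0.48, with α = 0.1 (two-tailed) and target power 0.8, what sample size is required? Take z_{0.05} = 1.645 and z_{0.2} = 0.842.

Fisher's z: C = ½·ln((1+r)/(1−r)) = ½·ln(2.8462) = 0.5230.
n = ((z_{α/2} + z_β)/C)² + 3.
(1.645 + 0.842) / 0.5230 = 2.487 / 0.5230 = 4.755.
n = 4.755² + 3 = 22.61 + 3 = 25.6.
Round up.

n = 26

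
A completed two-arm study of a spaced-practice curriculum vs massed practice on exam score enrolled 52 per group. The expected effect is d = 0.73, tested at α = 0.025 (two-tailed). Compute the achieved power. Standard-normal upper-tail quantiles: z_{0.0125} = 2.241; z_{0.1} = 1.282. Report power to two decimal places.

power ≈ 0.93

For two equal groups, power = Φ(d·√(n/2) − z_{α/2}).
d·√(n/2) = 0.73 × √(52/2) = 0.73 × 5.099 = 3.722.
z_β = 3.722 − 2.241 = 1.481.
Power = Φ(1.481) = 0.931.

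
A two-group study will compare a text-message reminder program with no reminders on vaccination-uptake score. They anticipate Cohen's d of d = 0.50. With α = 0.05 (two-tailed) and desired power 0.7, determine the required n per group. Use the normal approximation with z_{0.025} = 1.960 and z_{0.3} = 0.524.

n = 50 per group

For two independent groups with equal n: n = 2·((z_{α/2} + z_β) / d)².
z_{α/2} + z_β = 1.960 + 0.524 = 2.484.
n = 2 × (2.484 / 0.50)² = 2 × 4.968² = 2 × 24.68 = 49.4.
Round up to the next whole participant.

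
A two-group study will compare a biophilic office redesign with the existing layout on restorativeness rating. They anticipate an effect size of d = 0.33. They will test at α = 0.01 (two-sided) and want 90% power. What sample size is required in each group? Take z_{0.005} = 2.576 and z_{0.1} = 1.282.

n = 274 per group

For two independent groups with equal n: n = 2·((z_{α/2} + z_β) / d)².
z_{α/2} + z_β = 2.576 + 1.282 = 3.858.
n = 2 × (3.858 / 0.33)² = 2 × 11.691² = 2 × 136.68 = 273.4.
Round up to the next whole participant.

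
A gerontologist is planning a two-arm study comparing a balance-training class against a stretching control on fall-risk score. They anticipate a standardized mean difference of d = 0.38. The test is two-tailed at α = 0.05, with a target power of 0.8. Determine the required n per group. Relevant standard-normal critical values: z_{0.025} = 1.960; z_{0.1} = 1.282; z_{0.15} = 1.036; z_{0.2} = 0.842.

For two independent groups with equal n: n = 2·((z_{α/2} + z_β) / d)².
z_{α/2} + z_β = 1.960 + 0.842 = 2.802.
n = 2 × (2.802 / 0.38)² = 2 × 7.374² = 2 × 54.37 = 108.7.
Round up to the next whole participant.

n = 109 per group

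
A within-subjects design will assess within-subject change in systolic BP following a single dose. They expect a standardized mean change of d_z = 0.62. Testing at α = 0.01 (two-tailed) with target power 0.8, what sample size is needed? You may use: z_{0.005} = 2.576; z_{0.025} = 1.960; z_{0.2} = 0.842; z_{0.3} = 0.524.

n = 31 pairs

For a paired (one-sample on differences) test: n = ((z_{α/2} + z_β) / d)².
z_{α/2} + z_β = 2.576 + 0.842 = 3.418.
n = (3.418 / 0.62)² = 5.513² = 30.39.
Round up.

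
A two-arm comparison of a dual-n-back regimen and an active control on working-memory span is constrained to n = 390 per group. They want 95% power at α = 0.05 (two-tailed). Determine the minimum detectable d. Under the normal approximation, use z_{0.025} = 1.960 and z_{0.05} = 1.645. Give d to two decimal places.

d_min ≈ 0.26

For two independent groups of n = 390 each: d_min = (z_{α/2} + z_β)·√(2/n).
z-sum = 1.960 + 1.645 = 3.605.
d_min = 3.605 × √(2/390) = 3.605 × 0.0716 = 0.258.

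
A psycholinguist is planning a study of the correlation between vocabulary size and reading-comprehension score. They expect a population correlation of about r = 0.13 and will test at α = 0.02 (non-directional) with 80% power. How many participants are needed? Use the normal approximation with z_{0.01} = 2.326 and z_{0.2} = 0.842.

Fisher's z: C = ½·ln((1+r)/(1−r)) = ½·ln(1.2989) = 0.1307.
n = ((z_{α/2} + z_β)/C)² + 3.
(2.326 + 0.842) / 0.1307 = 3.168 / 0.1307 = 24.239.
n = 24.239² + 3 = 587.52 + 3 = 590.5.
Round up.

n = 591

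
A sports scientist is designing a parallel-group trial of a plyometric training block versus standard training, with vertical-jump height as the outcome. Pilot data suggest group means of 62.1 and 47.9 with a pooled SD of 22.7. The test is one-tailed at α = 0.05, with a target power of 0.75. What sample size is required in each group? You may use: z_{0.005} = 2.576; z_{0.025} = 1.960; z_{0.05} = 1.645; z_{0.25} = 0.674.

Cohen's d = |M₁ − M₂| / SD_pooled = |62.1 − 47.9| / 22.7 = 14.2 / 22.7 = 0.626.
For two independent groups with equal n: n = 2·((z_{α} + z_β) / d)².
z_{α} + z_β = 1.645 + 0.674 = 2.319.
n = 2 × (2.319 / 0.626)² = 2 × 3.704² = 2 × 13.72 = 27.4.
Round up to the next whole participant.

n = 28 per group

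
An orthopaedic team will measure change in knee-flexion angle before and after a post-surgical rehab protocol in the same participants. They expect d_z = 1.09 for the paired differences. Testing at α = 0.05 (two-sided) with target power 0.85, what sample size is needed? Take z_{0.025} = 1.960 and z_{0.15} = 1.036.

n = 8 pairs

For a paired (one-sample on differences) test: n = ((z_{α/2} + z_β) / d)².
z_{α/2} + z_β = 1.960 + 1.036 = 2.996.
n = (2.996 / 1.09)² = 2.749² = 7.55.
Round up.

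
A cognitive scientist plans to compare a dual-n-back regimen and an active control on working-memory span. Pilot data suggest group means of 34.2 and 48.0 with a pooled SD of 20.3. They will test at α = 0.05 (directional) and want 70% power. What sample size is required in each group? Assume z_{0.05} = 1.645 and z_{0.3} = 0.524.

n = 21 per group

Cohen's d = |M₁ − M₂| / SD_pooled = |34.2 − 48.0| / 20.3 = 13.8 / 20.3 = 0.680.
For two independent groups with equal n: n = 2·((z_{α} + z_β) / d)².
z_{α} + z_β = 1.645 + 0.524 = 2.169.
n = 2 × (2.169 / 0.680)² = 2 × 3.190² = 2 × 10.17 = 20.3.
Round up to the next whole participant.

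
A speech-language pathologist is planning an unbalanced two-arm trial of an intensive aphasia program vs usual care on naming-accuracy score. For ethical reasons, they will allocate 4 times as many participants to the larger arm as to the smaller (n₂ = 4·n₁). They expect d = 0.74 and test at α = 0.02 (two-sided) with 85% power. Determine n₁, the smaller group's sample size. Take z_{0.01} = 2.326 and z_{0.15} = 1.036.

With allocation ratio k = n₂/n₁ = 4, Var(x̄₁−x̄₂) = σ²(1/n₁ + 1/(k·n₁)) = σ²·(k+1)/(k·n₁).
So n₁ = (1 + 1/k)·((z_{α/2} + z_β)/d)² = 1.250 × (3.362/0.74)².
n₁ = 1.250 × 20.64 = 25.8.
Round up: n₁ = 26, giving n₂ = 4 × 26 = 104.

n₁ = 26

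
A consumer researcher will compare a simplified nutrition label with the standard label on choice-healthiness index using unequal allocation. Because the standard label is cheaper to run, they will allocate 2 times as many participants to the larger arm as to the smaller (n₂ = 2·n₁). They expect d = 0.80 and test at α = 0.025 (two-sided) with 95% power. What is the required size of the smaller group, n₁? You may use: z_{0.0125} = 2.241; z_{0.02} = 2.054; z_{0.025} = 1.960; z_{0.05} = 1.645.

n₁ = 36

With allocation ratio k = n₂/n₁ = 2, Var(x̄₁−x̄₂) = σ²(1/n₁ + 1/(k·n₁)) = σ²·(k+1)/(k·n₁).
So n₁ = (1 + 1/k)·((z_{α/2} + z_β)/d)² = 1.500 × (3.886/0.80)².
n₁ = 1.500 × 23.60 = 35.4.
Round up: n₁ = 36, giving n₂ = 2 × 36 = 72.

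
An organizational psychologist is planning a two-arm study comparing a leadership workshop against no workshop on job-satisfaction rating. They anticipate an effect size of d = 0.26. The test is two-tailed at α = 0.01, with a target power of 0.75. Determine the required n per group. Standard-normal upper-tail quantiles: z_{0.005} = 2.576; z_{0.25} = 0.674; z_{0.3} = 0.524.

n = 313 per group

For two independent groups with equal n: n = 2·((z_{α/2} + z_β) / d)².
z_{α/2} + z_β = 2.576 + 0.674 = 3.250.
n = 2 × (3.250 / 0.26)² = 2 × 12.500² = 2 × 156.25 = 312.5.
Round up to the next whole participant.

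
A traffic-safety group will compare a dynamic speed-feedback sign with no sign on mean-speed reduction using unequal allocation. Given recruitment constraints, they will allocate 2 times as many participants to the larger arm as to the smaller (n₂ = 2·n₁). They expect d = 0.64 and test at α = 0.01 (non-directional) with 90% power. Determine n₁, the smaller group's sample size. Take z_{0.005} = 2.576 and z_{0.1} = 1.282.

n₁ = 55

With allocation ratio k = n₂/n₁ = 2, Var(x̄₁−x̄₂) = σ²(1/n₁ + 1/(k·n₁)) = σ²·(k+1)/(k·n₁).
So n₁ = (1 + 1/k)·((z_{α/2} + z_β)/d)² = 1.500 × (3.858/0.64)².
n₁ = 1.500 × 36.34 = 54.5.
Round up: n₁ = 55, giving n₂ = 2 × 55 = 110.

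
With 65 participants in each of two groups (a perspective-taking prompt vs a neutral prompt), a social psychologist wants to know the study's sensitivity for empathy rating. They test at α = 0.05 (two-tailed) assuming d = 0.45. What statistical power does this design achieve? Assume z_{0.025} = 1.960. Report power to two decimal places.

For two equal groups, power = Φ(d·√(n/2) − z_{α/2}).
d·√(n/2) = 0.45 × √(65/2) = 0.45 × 5.701 = 2.565.
z_β = 2.565 − 1.960 = 0.605.
Power = Φ(0.605) = 0.728.

power ≈ 0.73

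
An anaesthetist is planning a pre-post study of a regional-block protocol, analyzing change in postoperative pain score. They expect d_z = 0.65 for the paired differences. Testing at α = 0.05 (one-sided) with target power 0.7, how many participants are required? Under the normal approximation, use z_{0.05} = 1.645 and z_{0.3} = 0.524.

For a paired (one-sample on differences) test: n = ((z_{α} + z_β) / d)².
z_{α} + z_β = 1.645 + 0.524 = 2.169.
n = (2.169 / 0.65)² = 3.337² = 11.14.
Round up.

n = 12 pairs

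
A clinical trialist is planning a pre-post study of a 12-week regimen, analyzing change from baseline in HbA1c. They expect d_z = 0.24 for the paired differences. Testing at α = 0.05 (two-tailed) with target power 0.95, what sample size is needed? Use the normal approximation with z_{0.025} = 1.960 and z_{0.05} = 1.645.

n = 226 pairs

For a paired (one-sample on differences) test: n = ((z_{α/2} + z_β) / d)².
z_{α/2} + z_β = 1.960 + 1.645 = 3.605.
n = (3.605 / 0.24)² = 15.021² = 225.63.
Round up.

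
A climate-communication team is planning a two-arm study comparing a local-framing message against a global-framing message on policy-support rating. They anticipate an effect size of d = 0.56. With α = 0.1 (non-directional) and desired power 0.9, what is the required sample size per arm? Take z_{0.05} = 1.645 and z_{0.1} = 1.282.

n = 55 per group

For two independent groups with equal n: n = 2·((z_{α/2} + z_β) / d)².
z_{α/2} + z_β = 1.645 + 1.282 = 2.927.
n = 2 × (2.927 / 0.56)² = 2 × 5.227² = 2 × 27.32 = 54.6.
Round up to the next whole participant.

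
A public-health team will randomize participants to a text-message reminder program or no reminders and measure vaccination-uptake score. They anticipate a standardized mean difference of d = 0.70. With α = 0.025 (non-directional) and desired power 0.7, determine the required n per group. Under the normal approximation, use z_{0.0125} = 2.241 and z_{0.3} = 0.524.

For two independent groups with equal n: n = 2·((z_{α/2} + z_β) / d)².
z_{α/2} + z_β = 2.241 + 0.524 = 2.765.
n = 2 × (2.765 / 0.70)² = 2 × 3.950² = 2 × 15.60 = 31.2.
Round up to the next whole participant.

n = 32 per group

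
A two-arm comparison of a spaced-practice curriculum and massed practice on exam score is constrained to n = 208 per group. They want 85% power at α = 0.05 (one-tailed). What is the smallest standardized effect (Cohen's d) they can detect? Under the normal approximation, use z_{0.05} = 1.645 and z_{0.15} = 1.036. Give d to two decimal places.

For two independent groups of n = 208 each: d_min = (z_{α} + z_β)·√(2/n).
z-sum = 1.645 + 1.036 = 2.681.
d_min = 2.681 × √(2/208) = 2.681 × 0.0981 = 0.263.

d_min ≈ 0.26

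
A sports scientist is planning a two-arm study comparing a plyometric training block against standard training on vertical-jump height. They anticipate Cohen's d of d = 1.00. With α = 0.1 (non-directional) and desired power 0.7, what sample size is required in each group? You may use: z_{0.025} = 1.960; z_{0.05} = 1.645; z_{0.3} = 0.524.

n = 10 per group

For two independent groups with equal n: n = 2·((z_{α/2} + z_β) / d)².
z_{α/2} + z_β = 1.645 + 0.524 = 2.169.
n = 2 × (2.169 / 1.00)² = 2 × 2.169² = 2 × 4.70 = 9.4.
Round up to the next whole participant.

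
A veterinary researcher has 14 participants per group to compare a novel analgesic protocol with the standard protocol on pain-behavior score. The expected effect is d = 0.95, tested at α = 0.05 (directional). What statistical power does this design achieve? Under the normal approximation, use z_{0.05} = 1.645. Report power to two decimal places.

power ≈ 0.81

For two equal groups, power = Φ(d·√(n/2) − z_{α}).
d·√(n/2) = 0.95 × √(14/2) = 0.95 × 2.646 = 2.513.
z_β = 2.513 − 1.645 = 0.868.
Power = Φ(0.868) = 0.807.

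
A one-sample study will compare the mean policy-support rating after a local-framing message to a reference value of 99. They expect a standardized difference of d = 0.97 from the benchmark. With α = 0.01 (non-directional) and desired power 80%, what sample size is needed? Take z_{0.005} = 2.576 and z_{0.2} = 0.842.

n = 13

For a one-sample test: n = ((z_{α/2} + z_β) / d)².
z_{α/2} + z_β = 2.576 + 0.842 = 3.418.
n = (3.418 / 0.97)² = 3.524² = 12.42.
Round up.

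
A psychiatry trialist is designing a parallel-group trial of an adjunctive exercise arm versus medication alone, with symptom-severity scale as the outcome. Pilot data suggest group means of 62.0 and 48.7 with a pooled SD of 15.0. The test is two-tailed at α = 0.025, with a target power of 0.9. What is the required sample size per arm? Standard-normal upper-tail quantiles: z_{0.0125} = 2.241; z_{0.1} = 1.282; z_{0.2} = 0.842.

n = 32 per group

Cohen's d = |M₁ − M₂| / SD_pooled = |62.0 − 48.7| / 15.0 = 13.3 / 15.0 = 0.887.
For two independent groups with equal n: n = 2·((z_{α/2} + z_β) / d)².
z_{α/2} + z_β = 2.241 + 1.282 = 3.523.
n = 2 × (3.523 / 0.887)² = 2 × 3.972² = 2 × 15.78 = 31.6.
Round up to the next whole participant.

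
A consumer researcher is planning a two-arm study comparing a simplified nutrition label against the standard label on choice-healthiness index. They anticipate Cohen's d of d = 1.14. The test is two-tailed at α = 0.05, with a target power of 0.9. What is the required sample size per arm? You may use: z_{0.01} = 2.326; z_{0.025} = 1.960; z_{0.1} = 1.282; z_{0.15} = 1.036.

n = 17 per group

For two independent groups with equal n: n = 2·((z_{α/2} + z_β) / d)².
z_{α/2} + z_β = 1.960 + 1.282 = 3.242.
n = 2 × (3.242 / 1.14)² = 2 × 2.844² = 2 × 8.09 = 16.2.
Round up to the next whole participant.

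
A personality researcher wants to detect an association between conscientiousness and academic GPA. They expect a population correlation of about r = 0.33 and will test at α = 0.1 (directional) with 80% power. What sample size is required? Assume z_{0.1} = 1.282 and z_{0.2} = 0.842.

Fisher's z: C = ½·ln((1+r)/(1−r)) = ½·ln(1.9851) = 0.3428.
n = ((z_{α} + z_β)/C)² + 3.
(1.282 + 0.842) / 0.3428 = 2.124 / 0.3428 = 6.196.
n = 6.196² + 3 = 38.39 + 3 = 41.4.
Round up.

n = 42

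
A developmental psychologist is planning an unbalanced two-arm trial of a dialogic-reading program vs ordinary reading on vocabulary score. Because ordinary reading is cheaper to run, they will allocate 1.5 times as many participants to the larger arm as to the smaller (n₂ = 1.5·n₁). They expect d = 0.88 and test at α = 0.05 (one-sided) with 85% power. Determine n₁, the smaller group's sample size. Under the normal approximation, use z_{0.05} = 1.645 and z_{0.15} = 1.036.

With allocation ratio k = n₂/n₁ = 1.5, Var(x̄₁−x̄₂) = σ²(1/n₁ + 1/(k·n₁)) = σ²·(k+1)/(k·n₁).
So n₁ = (1 + 1/k)·((z_{α} + z_β)/d)² = 1.667 × (2.681/0.88)².
n₁ = 1.667 × 9.28 = 15.5.
Round up: n₁ = 16, giving n₂ = 1.5 × 16 = 24.

n₁ = 16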